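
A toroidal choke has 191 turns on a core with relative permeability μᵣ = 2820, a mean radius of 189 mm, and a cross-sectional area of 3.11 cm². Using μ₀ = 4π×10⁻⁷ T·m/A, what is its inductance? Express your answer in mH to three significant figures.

L ≈ 33.9 mH

For a thin toroid, L = μ₀μᵣN²A/(2πR).
L = (4π×10⁻⁷)(2820)(191)²(3.110×10^-4) / (2π×0.189 m) = 3.386×10^-2 H.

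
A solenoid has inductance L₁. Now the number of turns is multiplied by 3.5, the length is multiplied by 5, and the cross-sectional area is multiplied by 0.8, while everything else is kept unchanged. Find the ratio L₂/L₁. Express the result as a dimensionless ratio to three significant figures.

L₂/L₁ = 1.96

For a solenoid, L ∝ μᵣN²A/ℓ.
L₂/L₁ = (3.5)^2 × (5)^-1 × (0.8) = 1.96.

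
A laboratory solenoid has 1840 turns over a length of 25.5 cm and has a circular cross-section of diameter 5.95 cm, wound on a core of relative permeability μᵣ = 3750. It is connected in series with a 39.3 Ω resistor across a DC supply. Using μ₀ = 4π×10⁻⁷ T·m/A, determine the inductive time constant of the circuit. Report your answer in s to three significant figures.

τ ≈ 4.43 s

A = π(d/2)² = π(2.975×10^-2 m)² = 2.781×10^-3 m².
L = μ₀μᵣN²A/ℓ = (4π×10⁻⁷)(3750)(1840)²(2.781×10^-3)/(0.255) = 174 H.
τ = L/R = (174)/(39.3) = 4.427 s.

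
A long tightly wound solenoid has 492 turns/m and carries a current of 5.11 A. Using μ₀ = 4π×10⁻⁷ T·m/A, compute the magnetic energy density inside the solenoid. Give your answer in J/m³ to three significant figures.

B = μ₀nI = (4π×10⁻⁷)(492)(5.11) = 3.159×10^-3 T.
u = B²/(2μ₀) = (3.159×10^-3)²/(2×4π×10⁻⁷) = 3.971 J/m³.

u ≈ 3.97 J/m³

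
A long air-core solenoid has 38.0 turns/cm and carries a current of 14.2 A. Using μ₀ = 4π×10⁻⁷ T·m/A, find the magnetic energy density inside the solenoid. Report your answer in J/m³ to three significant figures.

u ≈ 1830 J/m³

B = μ₀nI = (4π×10⁻⁷)(3.800×10^3)(14.2) = 6.781×10^-2 T.
u = B²/(2μ₀) = (6.781×10^-2)²/(2×4π×10⁻⁷) = 1.829×10^3 J/m³.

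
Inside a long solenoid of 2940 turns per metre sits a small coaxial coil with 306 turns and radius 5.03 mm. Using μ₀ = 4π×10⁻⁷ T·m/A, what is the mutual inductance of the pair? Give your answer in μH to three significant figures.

The outer solenoid produces a uniform field B₁ = μ₀n₁I₁ across the inner coil,
so the flux linkage is N₂Φ = N₂B₁A₂ = μ₀n₁N₂A₂·I₁, giving M = μ₀n₁N₂A₂.
A₂ = πr² = π(5.030×10^-3 m)² = 7.949×10^-5 m².
M = (4π×10⁻⁷)(2940)(306)(7.949×10^-5) = 8.986×10^-5 H.

M ≈ 89.9 μH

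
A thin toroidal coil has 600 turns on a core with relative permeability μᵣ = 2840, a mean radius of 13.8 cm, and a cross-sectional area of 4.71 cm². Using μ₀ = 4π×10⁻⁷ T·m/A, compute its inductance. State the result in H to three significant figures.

L ≈ 0.698 H

For a thin toroid, L = μ₀μᵣN²A/(2πR).
L = (4π×10⁻⁷)(2840)(600)²(4.710×10^-4) / (2π×0.138 m) = 0.6979 H.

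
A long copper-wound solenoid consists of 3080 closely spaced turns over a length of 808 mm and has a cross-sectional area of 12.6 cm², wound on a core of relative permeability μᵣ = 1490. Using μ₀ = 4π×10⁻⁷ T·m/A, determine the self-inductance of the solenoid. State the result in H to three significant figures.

A = 12.6 cm² = 1.260×10^-3 m².
For a long solenoid, L = μ₀μᵣN²A/ℓ.
L = (4π×10⁻⁷)(1490)(3080)²(1.260×10^-3)/(0.808 m) = 27.7 H.

L ≈ 27.7 H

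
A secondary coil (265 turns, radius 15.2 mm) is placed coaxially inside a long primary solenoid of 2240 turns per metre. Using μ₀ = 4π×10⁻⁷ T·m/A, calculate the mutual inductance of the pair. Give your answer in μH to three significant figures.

The outer solenoid produces a uniform field B₁ = μ₀n₁I₁ across the inner coil,
so the flux linkage is N₂Φ = N₂B₁A₂ = μ₀n₁N₂A₂·I₁, giving M = μ₀n₁N₂A₂.
A₂ = πr² = π(1.520×10^-2 m)² = 7.258×10^-4 m².
M = (4π×10⁻⁷)(2240)(265)(7.258×10^-4) = 5.414×10^-4 H.

M ≈ 541 μH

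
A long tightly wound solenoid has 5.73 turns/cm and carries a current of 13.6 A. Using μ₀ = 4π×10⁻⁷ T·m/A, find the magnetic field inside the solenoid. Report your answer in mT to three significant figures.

B ≈ 9.79 mT

Inside a long solenoid, B = μ₀nI.
B = (4π×10⁻⁷)(573 m⁻¹)(13.6 A) = 9.793×10^-3 T.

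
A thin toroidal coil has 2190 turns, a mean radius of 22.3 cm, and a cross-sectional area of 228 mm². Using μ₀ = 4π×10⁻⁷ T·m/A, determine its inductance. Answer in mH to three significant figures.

L ≈ 0.981 mH

For a thin toroid, L = μ₀N²A/(2πR).
L = (4π×10⁻⁷)(2190)²(2.280×10^-4) / (2π×0.223 m) = 9.807×10^-4 H.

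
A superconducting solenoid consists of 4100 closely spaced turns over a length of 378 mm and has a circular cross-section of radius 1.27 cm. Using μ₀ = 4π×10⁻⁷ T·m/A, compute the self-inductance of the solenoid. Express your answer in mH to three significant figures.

L ≈ 28.3 mH

A = πr² = π(1.270×10^-2 m)² = 5.067×10^-4 m².
For a long solenoid, L = μ₀N²A/ℓ.
L = (4π×10⁻⁷)(4100)²(5.067×10^-4)/(0.378 m) = 2.832×10^-2 H.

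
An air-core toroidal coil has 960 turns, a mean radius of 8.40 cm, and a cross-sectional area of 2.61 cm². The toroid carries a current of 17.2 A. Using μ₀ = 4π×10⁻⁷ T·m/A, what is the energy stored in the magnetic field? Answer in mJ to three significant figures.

U ≈ 84.7 mJ

L = μ₀N²A/(2πR) = (4π×10⁻⁷)(960)²(2.610×10^-4)/(2π×8.400×10^-2) = 5.727×10^-4 H.
U = ½LI² = ½(5.727×10^-4)(17.2)² = 8.472×10^-2 J.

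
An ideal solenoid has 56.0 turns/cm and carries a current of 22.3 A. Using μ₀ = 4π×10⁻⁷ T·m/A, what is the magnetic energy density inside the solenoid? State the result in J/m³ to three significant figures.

u ≈ 9800 J/m³

B = μ₀nI = (4π×10⁻⁷)(5.600×10^3)(22.3) = 0.1569 T.
u = B²/(2μ₀) = (0.1569)²/(2×4π×10⁻⁷) = 9.799×10^3 J/m³.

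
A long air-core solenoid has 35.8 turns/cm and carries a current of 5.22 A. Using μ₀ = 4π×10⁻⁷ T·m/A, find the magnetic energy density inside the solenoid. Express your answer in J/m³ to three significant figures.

B = μ₀nI = (4π×10⁻⁷)(3.580×10^3)(5.22) = 2.348×10^-2 T.
u = B²/(2μ₀) = (2.348×10^-2)²/(2×4π×10⁻⁷) = 219.4 J/m³.

u ≈ 219 J/m³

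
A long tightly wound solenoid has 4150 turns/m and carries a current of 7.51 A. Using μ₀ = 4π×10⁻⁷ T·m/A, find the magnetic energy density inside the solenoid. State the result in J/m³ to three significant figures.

B = μ₀nI = (4π×10⁻⁷)(4.150×10^3)(7.51) = 3.916×10^-2 T.
u = B²/(2μ₀) = (3.916×10^-2)²/(2×4π×10⁻⁷) = 610.3 J/m³.

u ≈ 610 J/m³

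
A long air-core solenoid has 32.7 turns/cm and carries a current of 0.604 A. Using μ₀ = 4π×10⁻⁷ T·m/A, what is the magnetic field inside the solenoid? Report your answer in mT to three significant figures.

Inside a long solenoid, B = μ₀nI.
B = (4π×10⁻⁷)(3.270×10^3 m⁻¹)(0.604 A) = 2.482×10^-3 T.

B ≈ 2.48 mT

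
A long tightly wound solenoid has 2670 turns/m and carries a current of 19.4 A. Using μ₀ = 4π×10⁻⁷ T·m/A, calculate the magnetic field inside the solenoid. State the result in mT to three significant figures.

Inside a long solenoid, B = μ₀nI.
B = (4π×10⁻⁷)(2.670×10^3 m⁻¹)(19.4 A) = 6.509×10^-2 T.

B ≈ 65.1 mT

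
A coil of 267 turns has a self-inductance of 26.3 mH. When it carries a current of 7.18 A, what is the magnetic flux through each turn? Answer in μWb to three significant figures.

From L = NΦ_B/I, the flux per turn is Φ_B = LI/N.
Φ_B = (2.630×10^-2 H)(7.18 A)/267 = 7.072×10^-4 Wb.

Φ_B ≈ 707 μWb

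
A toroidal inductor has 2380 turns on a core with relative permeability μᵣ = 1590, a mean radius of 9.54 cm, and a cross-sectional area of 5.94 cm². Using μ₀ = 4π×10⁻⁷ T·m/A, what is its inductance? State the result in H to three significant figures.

L ≈ 11.2 H

For a thin toroid, L = μ₀μᵣN²A/(2πR).
L = (4π×10⁻⁷)(1590)(2380)²(5.940×10^-4) / (2π×9.540×10^-2 m) = 11.22 H.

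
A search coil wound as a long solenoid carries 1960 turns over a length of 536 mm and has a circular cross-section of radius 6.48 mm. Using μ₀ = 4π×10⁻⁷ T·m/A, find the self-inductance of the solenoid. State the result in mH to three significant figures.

L ≈ 1.19 mH

A = πr² = π(6.480×10^-3 m)² = 1.319×10^-4 m².
For a long solenoid, L = μ₀N²A/ℓ.
L = (4π×10⁻⁷)(1960)²(1.319×10^-4)/(0.536 m) = 1.188×10^-3 H.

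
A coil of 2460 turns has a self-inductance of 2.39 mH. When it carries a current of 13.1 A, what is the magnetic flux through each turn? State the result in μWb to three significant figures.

From L = NΦ_B/I, the flux per turn is Φ_B = LI/N.
Φ_B = (2.390×10^-3 H)(13.1 A)/2460 = 1.273×10^-5 Wb.

Φ_B ≈ 12.7 μWb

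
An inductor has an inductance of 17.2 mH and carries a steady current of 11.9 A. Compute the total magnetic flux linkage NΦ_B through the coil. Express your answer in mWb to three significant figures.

From L = NΦ_B/I, the flux linkage is NΦ_B = LI.
NΦ_B = (1.720×10^-2 H)(11.9 A) = 0.2047 Wb.

NΦ_B ≈ 205 mWb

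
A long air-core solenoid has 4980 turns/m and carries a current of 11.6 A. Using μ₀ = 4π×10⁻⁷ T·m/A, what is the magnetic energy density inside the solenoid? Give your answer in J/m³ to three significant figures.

B = μ₀nI = (4π×10⁻⁷)(4.980×10^3)(11.6) = 7.259×10^-2 T.
u = B²/(2μ₀) = (7.259×10^-2)²/(2×4π×10⁻⁷) = 2.097×10^3 J/m³.

u ≈ 2100 J/m³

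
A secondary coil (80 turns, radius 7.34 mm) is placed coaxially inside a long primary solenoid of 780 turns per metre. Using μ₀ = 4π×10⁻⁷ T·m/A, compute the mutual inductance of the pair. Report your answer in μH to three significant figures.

The outer solenoid produces a uniform field B₁ = μ₀n₁I₁ across the inner coil,
so the flux linkage is N₂Φ = N₂B₁A₂ = μ₀n₁N₂A₂·I₁, giving M = μ₀n₁N₂A₂.
A₂ = πr² = π(7.340×10^-3 m)² = 1.693×10^-4 m².
M = (4π×10⁻⁷)(780)(80)(1.693×10^-4) = 1.327×10^-5 H.

M ≈ 13.3 μH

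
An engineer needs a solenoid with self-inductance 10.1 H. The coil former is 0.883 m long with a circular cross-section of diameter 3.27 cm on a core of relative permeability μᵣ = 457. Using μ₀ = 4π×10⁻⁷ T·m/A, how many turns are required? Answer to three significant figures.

N ≈ 4300 turns

A = π(d/2)² = π(1.635×10^-2 m)² = 8.398×10^-4 m².
From L = μ₀μᵣN²A/ℓ, N = √(Lℓ / (μ₀μᵣA)).
N = √[(10.1)(0.883) / ((4π×10⁻⁷)(457)×8.398×10^-4)] = √(1.849×10^7) ≈ 4300.2.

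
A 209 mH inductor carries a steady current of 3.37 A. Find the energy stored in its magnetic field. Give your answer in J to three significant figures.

Stored magnetic energy: U = ½LI².
U = ½(0.209 H)(3.37 A)² = 1.187 J.

U ≈ 1.19 J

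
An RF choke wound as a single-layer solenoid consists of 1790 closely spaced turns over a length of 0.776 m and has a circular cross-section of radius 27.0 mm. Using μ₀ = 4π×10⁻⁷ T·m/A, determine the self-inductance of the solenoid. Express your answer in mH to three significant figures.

L ≈ 11.9 mH

A = πr² = π(2.700×10^-2 m)² = 2.290×10^-3 m².
For a long solenoid, L = μ₀N²A/ℓ.
L = (4π×10⁻⁷)(1790)²(2.290×10^-3)/(0.776 m) = 1.188×10^-2 H.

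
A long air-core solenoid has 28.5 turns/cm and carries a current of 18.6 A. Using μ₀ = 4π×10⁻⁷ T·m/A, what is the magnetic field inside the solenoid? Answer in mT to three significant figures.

Inside a long solenoid, B = μ₀nI.
B = (4π×10⁻⁷)(2.850×10^3 m⁻¹)(18.6 A) = 6.661×10^-2 T.

B ≈ 66.6 mT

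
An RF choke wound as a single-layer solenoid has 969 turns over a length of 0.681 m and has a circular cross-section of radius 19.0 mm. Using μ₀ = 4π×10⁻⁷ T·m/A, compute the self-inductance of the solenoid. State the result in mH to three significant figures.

L ≈ 1.97 mH

A = πr² = π(1.900×10^-2 m)² = 1.134×10^-3 m².
For a long solenoid, L = μ₀N²A/ℓ.
L = (4π×10⁻⁷)(969)²(1.134×10^-3)/(0.681 m) = 1.965×10^-3 H.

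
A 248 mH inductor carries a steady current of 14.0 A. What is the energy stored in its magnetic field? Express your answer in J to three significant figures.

U ≈ 24.3 J

Stored magnetic energy: U = ½LI².
U = ½(0.248 H)(14.0 A)² = 24.3 J.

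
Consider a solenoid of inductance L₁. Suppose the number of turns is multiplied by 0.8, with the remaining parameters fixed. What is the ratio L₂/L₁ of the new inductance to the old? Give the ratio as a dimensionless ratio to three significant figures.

L₂/L₁ = 0.640

For a solenoid, L ∝ μᵣN²A/ℓ.
L₂/L₁ = (0.8)^2 = 0.640.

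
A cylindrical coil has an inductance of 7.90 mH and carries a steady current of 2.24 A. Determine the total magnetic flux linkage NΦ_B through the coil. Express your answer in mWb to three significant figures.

From L = NΦ_B/I, the flux linkage is NΦ_B = LI.
NΦ_B = (7.900×10^-3 H)(2.24 A) = 1.770×10^-2 Wb.

NΦ_B ≈ 17.7 mWb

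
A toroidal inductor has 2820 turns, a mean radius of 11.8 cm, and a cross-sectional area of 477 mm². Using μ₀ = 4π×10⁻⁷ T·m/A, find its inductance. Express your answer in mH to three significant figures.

L ≈ 6.43 mH

For a thin toroid, L = μ₀N²A/(2πR).
L = (4π×10⁻⁷)(2820)²(4.770×10^-4) / (2π×0.118 m) = 6.429×10^-3 H.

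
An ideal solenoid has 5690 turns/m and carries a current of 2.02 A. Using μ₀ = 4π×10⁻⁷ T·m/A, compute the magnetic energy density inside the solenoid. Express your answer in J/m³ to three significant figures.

u ≈ 83.0 J/m³

B = μ₀nI = (4π×10⁻⁷)(5.690×10^3)(2.02) = 1.444×10^-2 T.
u = B²/(2μ₀) = (1.444×10^-2)²/(2×4π×10⁻⁷) = 83.01 J/m³.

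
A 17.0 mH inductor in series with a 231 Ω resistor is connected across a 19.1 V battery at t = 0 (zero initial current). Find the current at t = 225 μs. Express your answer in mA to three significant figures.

τ = L/R = 1.700×10^-2/231 = 7.359×10^-5 s; final current I_∞ = ε/R = 19.1/231 = 8.268×10^-2 A.
I(t) = I_∞(1 − e^(−t/τ)) with t/τ = 3.057.
I = (8.268×10^-2)(1 − e^(−3.057)) = 7.880×10^-2 A.

I ≈ 78.8 mA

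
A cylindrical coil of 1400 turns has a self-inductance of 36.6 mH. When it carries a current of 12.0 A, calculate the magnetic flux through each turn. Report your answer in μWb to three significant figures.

Φ_B ≈ 314 μWb

From L = NΦ_B/I, the flux per turn is Φ_B = LI/N.
Φ_B = (3.660×10^-2 H)(12.0 A)/1400 = 3.137×10^-4 Wb.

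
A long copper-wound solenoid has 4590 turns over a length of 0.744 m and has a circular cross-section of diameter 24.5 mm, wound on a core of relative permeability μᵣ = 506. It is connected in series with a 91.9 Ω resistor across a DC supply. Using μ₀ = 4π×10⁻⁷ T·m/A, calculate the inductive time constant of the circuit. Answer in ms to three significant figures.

A = π(d/2)² = π(1.225×10^-2 m)² = 4.714×10^-4 m².
L = μ₀μᵣN²A/ℓ = (4π×10⁻⁷)(506)(4590)²(4.714×10^-4)/(0.744) = 8.489 H.
τ = L/R = (8.489)/(91.9) = 9.237×10^-2 s.

τ ≈ 92.4 ms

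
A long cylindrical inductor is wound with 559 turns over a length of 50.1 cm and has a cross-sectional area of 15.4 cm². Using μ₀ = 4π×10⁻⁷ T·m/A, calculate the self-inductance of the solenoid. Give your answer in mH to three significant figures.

L ≈ 1.21 mH

A = 15.4 cm² = 1.540×10^-3 m².
For a long solenoid, L = μ₀N²A/ℓ.
L = (4π×10⁻⁷)(559)²(1.540×10^-3)/(0.501 m) = 1.207×10^-3 H.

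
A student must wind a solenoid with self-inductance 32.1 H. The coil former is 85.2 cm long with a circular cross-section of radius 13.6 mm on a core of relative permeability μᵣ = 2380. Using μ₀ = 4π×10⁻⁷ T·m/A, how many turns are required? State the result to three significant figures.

A = πr² = π(1.360×10^-2 m)² = 5.811×10^-4 m².
From L = μ₀μᵣN²A/ℓ, N = √(Lℓ / (μ₀μᵣA)).
N = √[(32.1)(0.852) / ((4π×10⁻⁷)(2380)×5.811×10^-4)] = √(1.574×10^7) ≈ 3967.0.

N ≈ 3970 turns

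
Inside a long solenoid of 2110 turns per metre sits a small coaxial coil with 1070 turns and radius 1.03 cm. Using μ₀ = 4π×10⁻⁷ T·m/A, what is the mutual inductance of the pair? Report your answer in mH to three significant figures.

The outer solenoid produces a uniform field B₁ = μ₀n₁I₁ across the inner coil,
so the flux linkage is N₂Φ = N₂B₁A₂ = μ₀n₁N₂A₂·I₁, giving M = μ₀n₁N₂A₂.
A₂ = πr² = π(1.030×10^-2 m)² = 3.333×10^-4 m².
M = (4π×10⁻⁷)(2110)(1070)(3.333×10^-4) = 9.456×10^-4 H.

M ≈ 0.946 mH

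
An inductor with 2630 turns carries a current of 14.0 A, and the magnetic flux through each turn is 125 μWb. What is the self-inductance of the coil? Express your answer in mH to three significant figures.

Self-inductance is defined by L = NΦ_B/I (flux linkage over current).
L = (2630)(1.250×10^-4 Wb)/(14.0 A) = 2.348×10^-2 H.

L ≈ 23.5 mH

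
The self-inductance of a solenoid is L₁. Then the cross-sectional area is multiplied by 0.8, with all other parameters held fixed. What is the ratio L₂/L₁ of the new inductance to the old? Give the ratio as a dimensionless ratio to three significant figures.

L₂/L₁ = 0.800

For a solenoid, L ∝ μᵣN²A/ℓ.
L₂/L₁ = (0.8) = 0.800.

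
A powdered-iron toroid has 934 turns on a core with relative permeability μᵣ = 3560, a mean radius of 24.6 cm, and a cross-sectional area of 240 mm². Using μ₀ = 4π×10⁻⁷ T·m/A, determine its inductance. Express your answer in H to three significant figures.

L ≈ 0.606 H

For a thin toroid, L = μ₀μᵣN²A/(2πR).
L = (4π×10⁻⁷)(3560)(934)²(2.400×10^-4) / (2π×0.246 m) = 0.606 H.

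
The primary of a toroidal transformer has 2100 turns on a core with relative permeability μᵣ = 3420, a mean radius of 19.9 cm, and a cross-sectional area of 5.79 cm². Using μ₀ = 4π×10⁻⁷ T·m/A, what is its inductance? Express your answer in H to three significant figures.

For a thin toroid, L = μ₀μᵣN²A/(2πR).
L = (4π×10⁻⁷)(3420)(2100)²(5.790×10^-4) / (2π×0.199 m) = 8.776 H.

L ≈ 8.78 H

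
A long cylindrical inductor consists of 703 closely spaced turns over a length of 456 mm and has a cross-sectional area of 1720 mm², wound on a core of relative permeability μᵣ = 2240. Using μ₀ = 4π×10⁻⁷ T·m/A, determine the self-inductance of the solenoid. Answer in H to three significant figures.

L ≈ 5.25 H

A = 1720 mm² = 1.720×10^-3 m².
For a long solenoid, L = μ₀μᵣN²A/ℓ.
L = (4π×10⁻⁷)(2240)(703)²(1.720×10^-3)/(0.456 m) = 5.247 H.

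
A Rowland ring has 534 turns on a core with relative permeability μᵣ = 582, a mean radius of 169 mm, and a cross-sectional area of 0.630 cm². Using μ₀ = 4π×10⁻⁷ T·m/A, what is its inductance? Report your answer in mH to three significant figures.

For a thin toroid, L = μ₀μᵣN²A/(2πR).
L = (4π×10⁻⁷)(582)(534)²(6.300×10^-5) / (2π×0.169 m) = 1.237×10^-2 H.

L ≈ 12.4 mH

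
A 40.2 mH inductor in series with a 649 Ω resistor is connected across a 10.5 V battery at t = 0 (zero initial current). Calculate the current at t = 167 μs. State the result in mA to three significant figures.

I ≈ 15.1 mA

τ = L/R = 4.020×10^-2/649 = 6.194×10^-5 s; final current I_∞ = ε/R = 10.5/649 = 1.618×10^-2 A.
I(t) = I_∞(1 − e^(−t/τ)) with t/τ = 2.696.
I = (1.618×10^-2)(1 − e^(−2.696)) = 1.509×10^-2 A.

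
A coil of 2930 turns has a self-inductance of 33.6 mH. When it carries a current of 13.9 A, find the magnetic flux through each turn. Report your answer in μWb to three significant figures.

From L = NΦ_B/I, the flux per turn is Φ_B = LI/N.
Φ_B = (3.360×10^-2 H)(13.9 A)/2930 = 1.594×10^-4 Wb.

Φ_B ≈ 159 μWb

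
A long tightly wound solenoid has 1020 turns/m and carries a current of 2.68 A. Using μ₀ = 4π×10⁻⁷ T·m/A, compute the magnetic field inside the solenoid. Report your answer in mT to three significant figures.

Inside a long solenoid, B = μ₀nI.
B = (4π×10⁻⁷)(1.020×10^3 m⁻¹)(2.68 A) = 3.435×10^-3 T.

B ≈ 3.44 mT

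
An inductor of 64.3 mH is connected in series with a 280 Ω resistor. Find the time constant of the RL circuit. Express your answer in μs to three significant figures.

τ = L/R = (6.430×10^-2 H)/(280 Ω) = 2.296×10^-4 s.

τ ≈ 230 μs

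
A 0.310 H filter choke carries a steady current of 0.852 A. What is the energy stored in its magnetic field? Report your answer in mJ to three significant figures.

U ≈ 113 mJ

Stored magnetic energy: U = ½LI².
U = ½(0.31 H)(0.852 A)² = 0.1125 J.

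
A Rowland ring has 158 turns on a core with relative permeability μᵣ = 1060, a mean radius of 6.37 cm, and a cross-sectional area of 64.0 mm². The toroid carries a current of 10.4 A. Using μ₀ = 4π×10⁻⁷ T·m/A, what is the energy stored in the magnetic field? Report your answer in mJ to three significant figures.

U ≈ 288 mJ

L = μ₀μᵣN²A/(2πR) = (4π×10⁻⁷)(1060)(158)²(6.400×10^-5)/(2π×6.370×10^-2) = 5.317×10^-3 H.
U = ½LI² = ½(5.317×10^-3)(10.4)² = 0.2876 J.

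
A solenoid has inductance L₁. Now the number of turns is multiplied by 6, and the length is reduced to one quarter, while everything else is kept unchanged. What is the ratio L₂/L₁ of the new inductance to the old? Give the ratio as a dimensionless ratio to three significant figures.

For a solenoid, L ∝ μᵣN²A/ℓ.
L₂/L₁ = (6)^2 × (0.25)^-1 = 144.

L₂/L₁ = 144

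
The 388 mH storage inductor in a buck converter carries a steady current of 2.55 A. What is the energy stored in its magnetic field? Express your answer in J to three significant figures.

U ≈ 1.26 J

Stored magnetic energy: U = ½LI².
U = ½(0.388 H)(2.55 A)² = 1.261 J.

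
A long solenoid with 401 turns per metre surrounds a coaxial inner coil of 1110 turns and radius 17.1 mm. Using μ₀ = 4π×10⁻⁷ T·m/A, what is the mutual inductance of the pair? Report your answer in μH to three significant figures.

The outer solenoid produces a uniform field B₁ = μ₀n₁I₁ across the inner coil,
so the flux linkage is N₂Φ = N₂B₁A₂ = μ₀n₁N₂A₂·I₁, giving M = μ₀n₁N₂A₂.
A₂ = πr² = π(1.710×10^-2 m)² = 9.186×10^-4 m².
M = (4π×10⁻⁷)(401)(1110)(9.186×10^-4) = 5.138×10^-4 H.

M ≈ 514 μH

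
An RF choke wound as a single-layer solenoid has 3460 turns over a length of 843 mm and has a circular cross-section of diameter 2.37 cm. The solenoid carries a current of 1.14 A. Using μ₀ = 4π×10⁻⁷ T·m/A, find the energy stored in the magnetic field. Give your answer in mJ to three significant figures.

A = π(d/2)² = π(1.185×10^-2 m)² = 4.412×10^-4 m².
L = μ₀N²A/ℓ = (4π×10⁻⁷)(3460)²(4.412×10^-4)/(0.843) = 7.873×10^-3 H.
U = ½LI² = ½(7.873×10^-3)(1.14)² = 5.116×10^-3 J.

U ≈ 5.12 mJ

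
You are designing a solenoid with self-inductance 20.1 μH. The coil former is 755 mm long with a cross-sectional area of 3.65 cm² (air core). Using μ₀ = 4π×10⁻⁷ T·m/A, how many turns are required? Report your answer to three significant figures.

N ≈ 182 turns

A = 3.65 cm² = 3.650×10^-4 m².
From L = μ₀N²A/ℓ, N = √(Lℓ / (μ₀A)).
N = √[(2.010×10^-5)(0.755) / ((4π×10⁻⁷)×3.650×10^-4)] = √(3.309×10^4) ≈ 181.9.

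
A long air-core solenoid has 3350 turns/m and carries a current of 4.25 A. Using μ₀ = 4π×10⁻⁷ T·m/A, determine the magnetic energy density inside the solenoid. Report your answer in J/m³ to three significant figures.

u ≈ 127 J/m³

B = μ₀nI = (4π×10⁻⁷)(3.350×10^3)(4.25) = 1.789×10^-2 T.
u = B²/(2μ₀) = (1.789×10^-2)²/(2×4π×10⁻⁷) = 127.4 J/m³.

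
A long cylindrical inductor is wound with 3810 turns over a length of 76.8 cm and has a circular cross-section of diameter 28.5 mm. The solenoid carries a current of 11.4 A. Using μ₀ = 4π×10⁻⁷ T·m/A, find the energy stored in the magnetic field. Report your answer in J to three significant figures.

U ≈ 0.985 J

A = π(d/2)² = π(1.425×10^-2 m)² = 6.379×10^-4 m².
L = μ₀N²A/ℓ = (4π×10⁻⁷)(3810)²(6.379×10^-4)/(0.768) = 1.515×10^-2 H.
U = ½LI² = ½(1.515×10^-2)(11.4)² = 0.9846 J.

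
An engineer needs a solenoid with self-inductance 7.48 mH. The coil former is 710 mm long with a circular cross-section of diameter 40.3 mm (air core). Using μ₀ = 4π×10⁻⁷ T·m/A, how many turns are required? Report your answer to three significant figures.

A = π(d/2)² = π(2.015×10^-2 m)² = 1.276×10^-3 m².
From L = μ₀N²A/ℓ, N = √(Lℓ / (μ₀A)).
N = √[(7.480×10^-3)(0.71) / ((4π×10⁻⁷)×1.276×10^-3)] = √(3.313×10^6) ≈ 1820.2.

N ≈ 1820 turns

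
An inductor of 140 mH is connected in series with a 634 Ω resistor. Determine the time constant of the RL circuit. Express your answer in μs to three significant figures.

τ = L/R = (0.14 H)/(634 Ω) = 2.208×10^-4 s.

τ ≈ 221 μs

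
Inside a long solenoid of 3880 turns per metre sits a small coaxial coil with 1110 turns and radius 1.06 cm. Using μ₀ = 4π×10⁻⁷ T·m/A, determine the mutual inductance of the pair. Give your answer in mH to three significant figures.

The outer solenoid produces a uniform field B₁ = μ₀n₁I₁ across the inner coil,
so the flux linkage is N₂Φ = N₂B₁A₂ = μ₀n₁N₂A₂·I₁, giving M = μ₀n₁N₂A₂.
A₂ = πr² = π(1.060×10^-2 m)² = 3.530×10^-4 m².
M = (4π×10⁻⁷)(3880)(1110)(3.530×10^-4) = 1.910×10^-3 H.

M ≈ 1.91 mH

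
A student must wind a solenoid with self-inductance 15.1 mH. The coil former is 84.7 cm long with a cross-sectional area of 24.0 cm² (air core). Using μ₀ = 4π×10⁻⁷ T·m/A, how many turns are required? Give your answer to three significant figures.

N ≈ 2060 turns

A = 24.0 cm² = 2.400×10^-3 m².
From L = μ₀N²A/ℓ, N = √(Lℓ / (μ₀A)).
N = √[(1.510×10^-2)(0.847) / ((4π×10⁻⁷)×2.400×10^-3)] = √(4.241×10^6) ≈ 2059.3.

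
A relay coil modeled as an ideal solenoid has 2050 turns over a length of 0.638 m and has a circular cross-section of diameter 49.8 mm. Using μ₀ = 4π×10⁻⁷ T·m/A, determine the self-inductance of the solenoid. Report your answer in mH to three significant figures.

A = π(d/2)² = π(2.490×10^-2 m)² = 1.948×10^-3 m².
For a long solenoid, L = μ₀N²A/ℓ.
L = (4π×10⁻⁷)(2050)²(1.948×10^-3)/(0.638 m) = 1.612×10^-2 H.

L ≈ 16.1 mH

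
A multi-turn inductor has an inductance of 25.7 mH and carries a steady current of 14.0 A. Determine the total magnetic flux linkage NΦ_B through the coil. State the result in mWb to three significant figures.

From L = NΦ_B/I, the flux linkage is NΦ_B = LI.
NΦ_B = (2.570×10^-2 H)(14.0 A) = 0.3598 Wb.

NΦ_B ≈ 360 mWb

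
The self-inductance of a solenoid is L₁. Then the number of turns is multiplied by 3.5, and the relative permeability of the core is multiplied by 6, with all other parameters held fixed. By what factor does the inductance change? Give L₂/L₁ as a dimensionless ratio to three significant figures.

L₂/L₁ = 73.5

For a solenoid, L ∝ μᵣN²A/ℓ.
L₂/L₁ = (3.5)^2 × (6) = 73.5.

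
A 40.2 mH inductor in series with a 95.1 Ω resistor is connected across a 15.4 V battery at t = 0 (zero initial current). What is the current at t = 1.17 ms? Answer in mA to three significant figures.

I ≈ 152 mA

τ = L/R = 4.020×10^-2/95.1 = 4.227×10^-4 s; final current I_∞ = ε/R = 15.4/95.1 = 0.1619 A.
I(t) = I_∞(1 − e^(−t/τ)) with t/τ = 2.768.
I = (0.1619)(1 − e^(−2.768)) = 0.1518 A.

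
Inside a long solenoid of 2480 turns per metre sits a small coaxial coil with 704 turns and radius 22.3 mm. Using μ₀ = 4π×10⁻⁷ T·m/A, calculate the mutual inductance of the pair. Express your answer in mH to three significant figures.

The outer solenoid produces a uniform field B₁ = μ₀n₁I₁ across the inner coil,
so the flux linkage is N₂Φ = N₂B₁A₂ = μ₀n₁N₂A₂·I₁, giving M = μ₀n₁N₂A₂.
A₂ = πr² = π(2.230×10^-2 m)² = 1.562×10^-3 m².
M = (4π×10⁻⁷)(2480)(704)(1.562×10^-3) = 3.428×10^-3 H.

M ≈ 3.43 mH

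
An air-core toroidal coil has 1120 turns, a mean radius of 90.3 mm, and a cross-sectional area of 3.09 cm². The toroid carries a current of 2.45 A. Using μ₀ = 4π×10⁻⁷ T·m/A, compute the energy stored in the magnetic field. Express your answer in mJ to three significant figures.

U ≈ 2.58 mJ

L = μ₀N²A/(2πR) = (4π×10⁻⁷)(1120)²(3.090×10^-4)/(2π×9.030×10^-2) = 8.5849×10^-4 H.
U = ½LI² = ½(8.5849×10^-4)(2.45)² = 2.577×10^-3 J.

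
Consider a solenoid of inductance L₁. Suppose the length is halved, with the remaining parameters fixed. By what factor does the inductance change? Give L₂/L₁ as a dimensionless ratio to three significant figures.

L₂/L₁ = 2.00

For a solenoid, L ∝ μᵣN²A/ℓ.
L₂/L₁ = (0.5)^-1 = 2.00.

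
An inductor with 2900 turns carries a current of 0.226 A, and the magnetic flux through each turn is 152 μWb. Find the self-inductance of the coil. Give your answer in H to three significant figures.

L ≈ 1.95 H

Self-inductance is defined by L = NΦ_B/I (flux linkage over current).
L = (2900)(1.520×10^-4 Wb)/(0.226 A) = 1.95 H.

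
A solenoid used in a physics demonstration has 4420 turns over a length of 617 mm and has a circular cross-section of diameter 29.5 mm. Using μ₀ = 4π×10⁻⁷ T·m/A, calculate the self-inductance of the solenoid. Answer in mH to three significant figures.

L ≈ 27.2 mH

A = π(d/2)² = π(1.475×10^-2 m)² = 6.8349×10^-4 m².
For a long solenoid, L = μ₀N²A/ℓ.
L = (4π×10⁻⁷)(4420)²(6.8349×10^-4)/(0.617 m) = 2.720×10^-2 H.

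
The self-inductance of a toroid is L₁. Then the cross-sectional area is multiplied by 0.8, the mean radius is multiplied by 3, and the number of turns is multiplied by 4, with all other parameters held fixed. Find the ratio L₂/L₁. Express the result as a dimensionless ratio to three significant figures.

For a toroid, L ∝ μᵣN²A/R.
L₂/L₁ = (0.8) × (3)^-1 × (4)^2 = 4.27.

L₂/L₁ = 4.27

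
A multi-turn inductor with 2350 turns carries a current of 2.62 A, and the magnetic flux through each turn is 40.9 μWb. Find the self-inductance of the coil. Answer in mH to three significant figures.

Self-inductance is defined by L = NΦ_B/I (flux linkage over current).
L = (2350)(4.090×10^-5 Wb)/(2.62 A) = 3.669×10^-2 H.

L ≈ 36.7 mH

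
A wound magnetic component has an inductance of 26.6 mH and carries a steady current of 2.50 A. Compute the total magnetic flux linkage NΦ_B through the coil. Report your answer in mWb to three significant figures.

NΦ_B ≈ 66.5 mWb

From L = NΦ_B/I, the flux linkage is NΦ_B = LI.
NΦ_B = (2.660×10^-2 H)(2.50 A) = 6.650×10^-2 Wb.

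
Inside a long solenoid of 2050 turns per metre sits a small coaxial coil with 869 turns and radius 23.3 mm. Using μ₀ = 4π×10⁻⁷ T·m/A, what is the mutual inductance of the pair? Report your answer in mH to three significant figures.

M ≈ 3.82 mH

The outer solenoid produces a uniform field B₁ = μ₀n₁I₁ across the inner coil,
so the flux linkage is N₂Φ = N₂B₁A₂ = μ₀n₁N₂A₂·I₁, giving M = μ₀n₁N₂A₂.
A₂ = πr² = π(2.330×10^-2 m)² = 1.706×10^-3 m².
M = (4π×10⁻⁷)(2050)(869)(1.706×10^-3) = 3.818×10^-3 H.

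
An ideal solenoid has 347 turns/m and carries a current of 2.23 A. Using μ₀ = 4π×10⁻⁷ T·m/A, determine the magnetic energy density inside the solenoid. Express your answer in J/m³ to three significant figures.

B = μ₀nI = (4π×10⁻⁷)(347)(2.23) = 9.724×10^-4 T.
u = B²/(2μ₀) = (9.724×10^-4)²/(2×4π×10⁻⁷) = 0.3762 J/m³.

u ≈ 0.376 J/m³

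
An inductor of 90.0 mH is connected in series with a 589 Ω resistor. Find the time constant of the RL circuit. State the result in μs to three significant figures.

τ = L/R = (9.000×10^-2 H)/(589 Ω) = 1.528×10^-4 s.

τ ≈ 153 μs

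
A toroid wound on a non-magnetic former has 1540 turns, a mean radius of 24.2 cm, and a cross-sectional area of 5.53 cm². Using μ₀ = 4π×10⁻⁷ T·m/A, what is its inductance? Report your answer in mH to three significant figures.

L ≈ 1.08 mH

For a thin toroid, L = μ₀N²A/(2πR).
L = (4π×10⁻⁷)(1540)²(5.530×10^-4) / (2π×0.242 m) = 1.084×10^-3 H.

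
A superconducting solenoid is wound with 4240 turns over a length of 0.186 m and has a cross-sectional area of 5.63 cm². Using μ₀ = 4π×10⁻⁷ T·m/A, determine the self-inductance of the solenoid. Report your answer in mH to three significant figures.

L ≈ 68.4 mH

A = 5.63 cm² = 5.630×10^-4 m².
For a long solenoid, L = μ₀N²A/ℓ.
L = (4π×10⁻⁷)(4240)²(5.630×10^-4)/(0.186 m) = 6.838×10^-2 H.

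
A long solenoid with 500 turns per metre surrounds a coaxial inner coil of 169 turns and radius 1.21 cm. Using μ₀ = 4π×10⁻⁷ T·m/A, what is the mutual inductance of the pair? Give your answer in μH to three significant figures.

The outer solenoid produces a uniform field B₁ = μ₀n₁I₁ across the inner coil,
so the flux linkage is N₂Φ = N₂B₁A₂ = μ₀n₁N₂A₂·I₁, giving M = μ₀n₁N₂A₂.
A₂ = πr² = π(1.210×10^-2 m)² = 4.600×10^-4 m².
M = (4π×10⁻⁷)(500)(169)(4.600×10^-4) = 4.884×10^-5 H.

M ≈ 48.8 μH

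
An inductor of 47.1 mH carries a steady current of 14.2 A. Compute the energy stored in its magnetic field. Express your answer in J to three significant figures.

U ≈ 4.75 J

Stored magnetic energy: U = ½LI².
U = ½(4.710×10^-2 H)(14.2 A)² = 4.749 J.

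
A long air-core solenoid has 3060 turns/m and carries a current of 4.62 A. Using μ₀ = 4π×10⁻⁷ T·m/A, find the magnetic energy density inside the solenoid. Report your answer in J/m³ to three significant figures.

B = μ₀nI = (4π×10⁻⁷)(3.060×10^3)(4.62) = 1.777×10^-2 T.
u = B²/(2μ₀) = (1.777×10^-2)²/(2×4π×10⁻⁷) = 125.6 J/m³.

u ≈ 126 J/m³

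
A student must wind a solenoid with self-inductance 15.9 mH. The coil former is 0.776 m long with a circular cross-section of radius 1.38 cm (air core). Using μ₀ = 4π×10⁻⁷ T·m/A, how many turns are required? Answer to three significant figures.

A = πr² = π(1.380×10^-2 m)² = 5.983×10^-4 m².
From L = μ₀N²A/ℓ, N = √(Lℓ / (μ₀A)).
N = √[(1.590×10^-2)(0.776) / ((4π×10⁻⁷)×5.983×10^-4)] = √(1.641×10^7) ≈ 4051.1.

N ≈ 4050 turns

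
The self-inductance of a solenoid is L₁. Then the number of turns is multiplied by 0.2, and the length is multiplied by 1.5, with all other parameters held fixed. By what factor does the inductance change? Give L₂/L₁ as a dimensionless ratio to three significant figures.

L₂/L₁ = 0.0267

For a solenoid, L ∝ μᵣN²A/ℓ.
L₂/L₁ = (0.2)^2 × (1.5)^-1 = 0.0267.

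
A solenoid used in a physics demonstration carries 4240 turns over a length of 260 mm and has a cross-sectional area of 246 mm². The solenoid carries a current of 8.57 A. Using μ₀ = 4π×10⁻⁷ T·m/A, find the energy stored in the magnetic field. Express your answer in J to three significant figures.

U ≈ 0.785 J

A = 246 mm² = 2.460×10^-4 m².
L = μ₀N²A/ℓ = (4π×10⁻⁷)(4240)²(2.460×10^-4)/(0.26) = 2.137×10^-2 H.
U = ½LI² = ½(2.137×10^-2)(8.57)² = 0.7849 J.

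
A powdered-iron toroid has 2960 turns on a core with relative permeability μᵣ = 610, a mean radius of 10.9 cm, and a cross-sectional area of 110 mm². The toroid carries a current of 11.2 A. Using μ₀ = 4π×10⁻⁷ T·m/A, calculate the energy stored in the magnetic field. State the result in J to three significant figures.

L = μ₀μᵣN²A/(2πR) = (4π×10⁻⁷)(610)(2960)²(1.100×10^-4)/(2π×0.109) = 1.079 H.
U = ½LI² = ½(1.079)(11.2)² = 67.66 J.

U ≈ 67.7 J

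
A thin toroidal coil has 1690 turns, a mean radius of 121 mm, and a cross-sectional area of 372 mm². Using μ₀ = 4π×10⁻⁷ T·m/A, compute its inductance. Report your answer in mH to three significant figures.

L ≈ 1.76 mH

For a thin toroid, L = μ₀N²A/(2πR).
L = (4π×10⁻⁷)(1690)²(3.720×10^-4) / (2π×0.121 m) = 1.756×10^-3 H.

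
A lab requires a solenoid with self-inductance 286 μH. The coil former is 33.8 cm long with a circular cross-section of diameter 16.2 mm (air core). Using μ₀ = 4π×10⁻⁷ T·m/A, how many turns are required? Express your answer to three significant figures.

N ≈ 611 turns

A = π(d/2)² = π(8.100×10^-3 m)² = 2.061×10^-4 m².
From L = μ₀N²A/ℓ, N = √(Lℓ / (μ₀A)).
N = √[(2.860×10^-4)(0.338) / ((4π×10⁻⁷)×2.061×10^-4)] = √(3.732×10^5) ≈ 610.9.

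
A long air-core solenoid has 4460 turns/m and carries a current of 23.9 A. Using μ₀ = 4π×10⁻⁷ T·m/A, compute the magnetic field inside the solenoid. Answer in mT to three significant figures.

Inside a long solenoid, B = μ₀nI.
B = (4π×10⁻⁷)(4.460×10^3 m⁻¹)(23.9 A) = 0.1339 T.

B ≈ 134 mT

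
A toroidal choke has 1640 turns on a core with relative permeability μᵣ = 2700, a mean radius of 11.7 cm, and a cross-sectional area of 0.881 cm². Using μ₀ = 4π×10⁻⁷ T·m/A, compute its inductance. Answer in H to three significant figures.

L ≈ 1.09 H

For a thin toroid, L = μ₀μᵣN²A/(2πR).
L = (4π×10⁻⁷)(2700)(1640)²(8.810×10^-5) / (2π×0.117 m) = 1.094 H.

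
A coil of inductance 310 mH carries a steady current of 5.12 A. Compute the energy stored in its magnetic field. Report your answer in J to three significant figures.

Stored magnetic energy: U = ½LI².
U = ½(0.31 H)(5.12 A)² = 4.063 J.

U ≈ 4.06 J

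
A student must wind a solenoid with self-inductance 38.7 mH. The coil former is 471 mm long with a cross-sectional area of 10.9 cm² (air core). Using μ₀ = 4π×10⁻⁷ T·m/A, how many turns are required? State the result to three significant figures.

N ≈ 3650 turns

A = 10.9 cm² = 1.090×10^-3 m².
From L = μ₀N²A/ℓ, N = √(Lℓ / (μ₀A)).
N = √[(3.870×10^-2)(0.471) / ((4π×10⁻⁷)×1.090×10^-3)] = √(1.331×10^7) ≈ 3647.9.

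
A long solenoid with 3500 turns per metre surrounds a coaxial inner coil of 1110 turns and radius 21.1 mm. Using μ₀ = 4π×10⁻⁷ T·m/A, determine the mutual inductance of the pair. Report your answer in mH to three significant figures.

M ≈ 6.83 mH

The outer solenoid produces a uniform field B₁ = μ₀n₁I₁ across the inner coil,
so the flux linkage is N₂Φ = N₂B₁A₂ = μ₀n₁N₂A₂·I₁, giving M = μ₀n₁N₂A₂.
A₂ = πr² = π(2.110×10^-2 m)² = 1.399×10^-3 m².
M = (4π×10⁻⁷)(3500)(1110)(1.399×10^-3) = 6.828×10^-3 H.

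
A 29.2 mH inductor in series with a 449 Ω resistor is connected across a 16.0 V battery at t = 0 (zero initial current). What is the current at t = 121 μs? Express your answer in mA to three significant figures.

τ = L/R = 2.920×10^-2/449 = 6.503×10^-5 s; final current I_∞ = ε/R = 16.0/449 = 3.563×10^-2 A.
I(t) = I_∞(1 − e^(−t/τ)) with t/τ = 1.861.
I = (3.563×10^-2)(1 − e^(−1.861)) = 3.009×10^-2 A.

I ≈ 30.1 mA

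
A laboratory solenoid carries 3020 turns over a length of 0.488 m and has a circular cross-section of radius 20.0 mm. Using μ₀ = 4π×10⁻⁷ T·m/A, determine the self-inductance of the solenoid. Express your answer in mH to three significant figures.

L ≈ 29.5 mH

A = πr² = π(2.000×10^-2 m)² = 1.257×10^-3 m².
For a long solenoid, L = μ₀N²A/ℓ.
L = (4π×10⁻⁷)(3020)²(1.257×10^-3)/(0.488 m) = 2.951×10^-2 H.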